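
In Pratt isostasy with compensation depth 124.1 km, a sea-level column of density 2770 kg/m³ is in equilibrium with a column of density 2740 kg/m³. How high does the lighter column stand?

ρ_ref D = ρ (D + h) → h = D (ρ_ref − ρ)/ρ.
h = 124.1 km × (2770 − 2740)/2740 = 1.36 km.

1.36 km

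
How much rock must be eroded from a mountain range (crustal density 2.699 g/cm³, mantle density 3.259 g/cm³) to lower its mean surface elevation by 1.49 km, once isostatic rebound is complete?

8.67 km

Net drop Δ = e − u = e − e ρ_c/ρ_m = e (ρ_m − ρ_c)/ρ_m.
e = Δ ρ_m/(ρ_m − ρ_c) = 1.49 km × 3.259/0.56 = 8.67 km.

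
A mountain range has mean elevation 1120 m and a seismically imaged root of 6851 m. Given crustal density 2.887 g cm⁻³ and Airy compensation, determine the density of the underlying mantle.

Airy balance: ρ_c h = (ρ_m − ρ_c) r → ρ_m = ρ_c (1 + h/r).
ρ_m = 2.887 × (1 + 1120 m/6851 m) = 3.36 g cm⁻³.

3.36 g cm⁻³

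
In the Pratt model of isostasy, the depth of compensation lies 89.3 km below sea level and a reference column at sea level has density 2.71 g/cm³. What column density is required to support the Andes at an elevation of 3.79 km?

Pratt balance: ρ_ref D = ρ (D + h).
ρ = ρ_ref D/(D + h) = 2.71 × 89.3 km/(89.3 km + 3.79 km) = 2.6 g/cm³.

2.6 g/cm³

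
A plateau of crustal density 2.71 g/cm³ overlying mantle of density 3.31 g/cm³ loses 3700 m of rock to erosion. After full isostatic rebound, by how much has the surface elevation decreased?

Rebound u = e ρ_c/ρ_m = 3700 m × 2.71/3.31 = 3029 m.
Net surface drop = e − u = 3700 m − 3029 m = e (ρ_m − ρ_c)/ρ_m = 671 m.

671 m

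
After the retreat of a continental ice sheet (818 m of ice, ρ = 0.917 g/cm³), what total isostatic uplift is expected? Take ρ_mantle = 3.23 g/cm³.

Removing the load lets mantle flow back in; uplift u satisfies ρ_ice t = ρ_m u.
u = t ρ_ice/ρ_m = 818 m × 0.917/3.23 = 232 m.

232 m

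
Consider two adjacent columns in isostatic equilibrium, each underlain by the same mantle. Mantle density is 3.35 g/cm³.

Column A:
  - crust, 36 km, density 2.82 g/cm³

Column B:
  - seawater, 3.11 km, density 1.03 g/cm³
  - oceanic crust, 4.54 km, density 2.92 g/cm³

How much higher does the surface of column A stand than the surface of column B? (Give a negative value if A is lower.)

2.96 km

For any compensation level in the mantle, the mantle terms cancel and isostasy reduces to e = (Σt_A − Σt_B) − (Σ(ρt)_A − Σ(ρt)_B) / ρ_m.
Σt_A = 36 km; Σt_B = 7.65 km; Σ(ρt)_A = 101.52; Σ(ρt)_B = 16.4601 (in km·g/cm³).
e = (36 − 7.65) − (101.52 − 16.4601) / 3.35 = 2.96 km.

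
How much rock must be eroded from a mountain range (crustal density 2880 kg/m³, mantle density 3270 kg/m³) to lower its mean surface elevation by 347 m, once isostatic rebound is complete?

2910 m

Net drop Δ = e − u = e − e ρ_c/ρ_m = e (ρ_m − ρ_c)/ρ_m.
e = Δ ρ_m/(ρ_m − ρ_c) = 347 m × 3270/390 = 2910 m.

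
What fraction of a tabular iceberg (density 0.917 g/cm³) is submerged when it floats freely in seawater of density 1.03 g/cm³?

Submerged fraction = ρ_obj/ρ_fluid = 0.917/1.03 = 0.89.

0.89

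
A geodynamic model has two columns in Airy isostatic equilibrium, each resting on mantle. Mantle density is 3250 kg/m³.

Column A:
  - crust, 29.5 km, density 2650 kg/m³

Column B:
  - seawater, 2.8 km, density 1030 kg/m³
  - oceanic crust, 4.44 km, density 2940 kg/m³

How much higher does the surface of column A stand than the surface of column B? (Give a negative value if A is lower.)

For any compensation level in the mantle, the mantle terms cancel and isostasy reduces to e = (Σt_A − Σt_B) − (Σ(ρt)_A − Σ(ρt)_B) / ρ_m.
Σt_A = 29.5 km; Σt_B = 7.24 km; Σ(ρt)_A = 78175; Σ(ρt)_B = 15937.6 (in km·kg/m³).
e = (29.5 − 7.24) − (78175 − 15937.6) / 3250 = 3.11 km.

3.11 km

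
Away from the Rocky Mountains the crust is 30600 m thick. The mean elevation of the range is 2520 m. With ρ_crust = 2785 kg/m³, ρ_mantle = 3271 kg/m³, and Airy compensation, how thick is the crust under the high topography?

47600 m

Root depth r = h ρ_c / (ρ_m − ρ_c) = 2520 m × 2785 / 486 = 14440 m.
Total thickness = T + h + r = 30600 m + 2520 m + 14440 m = 47600 m.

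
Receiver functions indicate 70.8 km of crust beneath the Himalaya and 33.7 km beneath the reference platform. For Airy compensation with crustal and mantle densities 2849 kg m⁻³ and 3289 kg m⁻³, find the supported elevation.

Excess crust Δ = 70.8 km − 33.7 km = 37.1 km, split between elevation h and root r with h + r = Δ.
Airy balance ρ_c h = (ρ_m − ρ_c) r gives r = h ρ_c/(ρ_m − ρ_c), so h (1 + ρ_c/(ρ_m − ρ_c)) = Δ, i.e. h = Δ (ρ_m − ρ_c)/ρ_m.
h = 37.1 km × 440/3289 = 4.96 km.

4.96 km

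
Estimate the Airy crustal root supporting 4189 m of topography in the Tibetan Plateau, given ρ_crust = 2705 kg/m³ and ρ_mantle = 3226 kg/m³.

Balancing pressure at the compensation depth: the weight of the topography is balanced by the buoyancy of the root, ρ_c h = (ρ_m − ρ_c) r.
r = h · ρ_c / (ρ_m − ρ_c) = 4189 m × 2705 / (3226 − 2705) = 21700 m.

21700 m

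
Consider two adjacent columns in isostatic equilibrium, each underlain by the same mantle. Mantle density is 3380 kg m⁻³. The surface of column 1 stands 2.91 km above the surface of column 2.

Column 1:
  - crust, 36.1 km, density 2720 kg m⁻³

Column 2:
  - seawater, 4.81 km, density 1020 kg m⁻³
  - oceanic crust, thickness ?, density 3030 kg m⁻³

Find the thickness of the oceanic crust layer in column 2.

Take the compensation level at the base of the deeper column (depth z_c below the surface of column 1) and equate Σ ρ_i t_i down to z_c; mantle fills any gap and the z_c terms cancel.
Column 1: 36.1×2720 + (z_c − 36.1)×3380
Column 2: 2.91×0 + 4.81×1020 + x×3030 + (z_c − 2.91 − 4.81 − x)×3380
The z_c×3380 term appears on both sides and cancels. Collect the known terms of each column as K = Σ(ρt)_known − 3380 × (depth of known layers): K_1 = 98192 − 3380×36.1 = −23826; K_2 = 4906.2 − 3380×(2.91 + 4.81) = −21187.4.
Balance: K_1 = K_2 − x×(3380 − 3030), so x = (K_2 − K_1)/(3380 − 3030) = 2638.6/350 = 7.54 km.

7.54 km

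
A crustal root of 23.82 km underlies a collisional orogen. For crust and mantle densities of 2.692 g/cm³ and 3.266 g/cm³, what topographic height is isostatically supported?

Equating mass per unit area of the two columns: ρ_c h = (ρ_m − ρ_c) r.
h = r (ρ_m − ρ_c) / ρ_c = 23.82 km × (3.266 − 2.692) / 2.692 = 5.08 km.

5.08 km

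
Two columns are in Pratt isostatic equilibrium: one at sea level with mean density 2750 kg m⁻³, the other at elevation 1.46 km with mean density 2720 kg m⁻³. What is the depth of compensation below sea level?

132 km

ρ_ref D = ρ (D + h) → D (ρ_ref − ρ) = ρ h.
D = ρ h/(ρ_ref − ρ) = 2720 × 1.46 km/(2750 − 2720) = 132 km.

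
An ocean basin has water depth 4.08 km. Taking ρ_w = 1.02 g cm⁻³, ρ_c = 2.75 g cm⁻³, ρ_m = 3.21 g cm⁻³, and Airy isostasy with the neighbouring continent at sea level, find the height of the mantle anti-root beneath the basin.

15.3 km

Balancing pressure at the compensation depth: replacing crust with seawater at the top is compensated by replacing crust with mantle at the base: d (ρ_c − ρ_w) = a (ρ_m − ρ_c).
a = d (ρ_c − ρ_w)/(ρ_m − ρ_c) = 4.08 km × 1.73/0.46 = 15.3 km.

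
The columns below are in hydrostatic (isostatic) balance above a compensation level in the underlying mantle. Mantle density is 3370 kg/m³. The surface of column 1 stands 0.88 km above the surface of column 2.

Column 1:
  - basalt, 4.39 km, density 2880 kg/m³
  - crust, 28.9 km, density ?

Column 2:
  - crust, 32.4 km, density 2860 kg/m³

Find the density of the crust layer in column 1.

Take the compensation level at the base of the deeper column (depth z_c below the surface of column 1) and equate Σ ρ_i t_i down to z_c; mantle fills any gap and the z_c terms cancel.
Column 1: 4.39×2880 + 28.9×ρ + (z_c − 33.29)×3370
Column 2: 0.88×0 + 32.4×2860 + (z_c − 0.88 − 32.4)×3370
The z_c×3370 term appears on both sides and cancels. Collect the known terms of each column as K = Σ(ρt)_known − 3370 × (depth of known layers): K_1 = 12643.2 − 3370×33.29 = −99544.1; K_2 = 92664 − 3370×(0.88 + 32.4) = −19489.6.
Balance: K_1 + 28.9×ρ = K_2, so ρ = (K_2 − K_1)/28.9 = 80054.5/28.9 = 2770 kg/m³.

2770 kg/m³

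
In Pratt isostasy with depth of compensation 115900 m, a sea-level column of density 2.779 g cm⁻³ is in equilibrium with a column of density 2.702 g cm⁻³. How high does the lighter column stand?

ρ_ref D = ρ (D + h) → h = D (ρ_ref − ρ)/ρ.
h = 115900 m × (2.779 − 2.702)/2.702 = 3300 m.

3300 m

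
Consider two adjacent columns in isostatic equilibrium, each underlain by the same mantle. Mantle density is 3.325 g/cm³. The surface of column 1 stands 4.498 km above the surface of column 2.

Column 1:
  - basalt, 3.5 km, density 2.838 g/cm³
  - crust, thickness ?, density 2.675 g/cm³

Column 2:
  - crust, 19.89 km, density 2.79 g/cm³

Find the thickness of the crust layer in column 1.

Take the compensation level at the base of the deeper column (depth z_c below the surface of column 1) and equate Σ ρ_i t_i down to z_c; mantle fills any gap and the z_c terms cancel.
Column 1: 3.5×2.838 + x×2.675 + (z_c − 3.5 − x)×3.325
Column 2: 4.498×0 + 19.89×2.79 + (z_c − 4.498 − 19.89)×3.325
The z_c×3.325 term appears on both sides and cancels. Collect the known terms of each column as K = Σ(ρt)_known − 3.325 × (depth of known layers): K_1 = 9.933 − 3.325×3.5 = −1.7045; K_2 = 55.4931 − 3.325×(4.498 + 19.89) = −25.597.
Balance: K_1 − x×(3.325 − 2.675) = K_2, so x = (K_1 − K_2)/(3.325 − 2.675) = 23.8925/0.65 = 36.8 km.

36.8 km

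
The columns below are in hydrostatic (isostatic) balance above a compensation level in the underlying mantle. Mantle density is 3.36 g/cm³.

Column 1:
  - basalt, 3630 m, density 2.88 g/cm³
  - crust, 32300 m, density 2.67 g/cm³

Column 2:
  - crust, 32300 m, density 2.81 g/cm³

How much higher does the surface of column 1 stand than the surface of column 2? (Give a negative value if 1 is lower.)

For any compensation level in the mantle, the mantle terms cancel and isostasy reduces to e = (Σt_1 − Σt_2) − (Σ(ρt)_1 − Σ(ρt)_2) / ρ_m.
Σt_1 = 35930 m; Σt_2 = 32300 m; Σ(ρt)_1 = 96695.4; Σ(ρt)_2 = 90763 (in m·g/cm³).
e = (35930 − 32300) − (96695.4 − 90763) / 3.36 = 1860 m.

1860 m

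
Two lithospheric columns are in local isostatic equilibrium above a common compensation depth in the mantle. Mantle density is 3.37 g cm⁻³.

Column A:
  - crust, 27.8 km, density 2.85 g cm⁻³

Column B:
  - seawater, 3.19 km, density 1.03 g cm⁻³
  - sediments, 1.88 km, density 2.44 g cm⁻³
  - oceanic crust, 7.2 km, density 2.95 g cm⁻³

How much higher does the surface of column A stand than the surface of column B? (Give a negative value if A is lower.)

For any compensation level in the mantle, the mantle terms cancel and isostasy reduces to e = (Σt_A − Σt_B) − (Σ(ρt)_A − Σ(ρt)_B) / ρ_m.
Σt_A = 27.8 km; Σt_B = 12.27 km; Σ(ρt)_A = 79.23; Σ(ρt)_B = 29.1129 (in km·g cm⁻³).
e = (27.8 − 12.27) − (79.23 − 29.1129) / 3.37 = 0.658 km.

0.658 km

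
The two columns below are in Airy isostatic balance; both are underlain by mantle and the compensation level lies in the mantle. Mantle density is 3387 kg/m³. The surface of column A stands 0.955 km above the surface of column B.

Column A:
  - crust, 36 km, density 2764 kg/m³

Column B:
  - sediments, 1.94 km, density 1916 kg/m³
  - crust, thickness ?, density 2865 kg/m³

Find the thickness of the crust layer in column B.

31.3 km

Take the compensation level at the base of the deeper column (depth z_c below the surface of column A) and equate Σ ρ_i t_i down to z_c; mantle fills any gap and the z_c terms cancel.
Column A: 36×2764 + (z_c − 36)×3387
Column B: 0.955×0 + 1.94×1916 + x×2865 + (z_c − 0.955 − 1.94 − x)×3387
The z_c×3387 term appears on both sides and cancels. Collect the known terms of each column as K = Σ(ρt)_known − 3387 × (depth of known layers): K_A = 99504 − 3387×36 = −22428; K_B = 3717.04 − 3387×(0.955 + 1.94) = −6088.325.
Balance: K_A = K_B − x×(3387 − 2865), so x = (K_B − K_A)/(3387 − 2865) = 16339.7/522 = 31.3 km.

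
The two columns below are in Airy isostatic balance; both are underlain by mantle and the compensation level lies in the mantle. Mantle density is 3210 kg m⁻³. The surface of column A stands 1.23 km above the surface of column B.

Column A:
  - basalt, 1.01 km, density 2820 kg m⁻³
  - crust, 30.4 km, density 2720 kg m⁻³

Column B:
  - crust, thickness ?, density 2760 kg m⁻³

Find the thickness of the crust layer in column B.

Take the compensation level at the base of the deeper column (depth z_c below the surface of column A) and equate Σ ρ_i t_i down to z_c; mantle fills any gap and the z_c terms cancel.
Column A: 1.01×2820 + 30.4×2720 + (z_c − 31.41)×3210
Column B: 1.23×0 + x×2760 + (z_c − 1.23 − 0 − x)×3210
The z_c×3210 term appears on both sides and cancels. Collect the known terms of each column as K = Σ(ρt)_known − 3210 × (depth of known layers): K_A = 85536.2 − 3210×31.41 = −15289.9; K_B = 0 − 3210×(1.23 + 0) = −3948.3.
Balance: K_A = K_B − x×(3210 − 2760), so x = (K_B − K_A)/(3210 − 2760) = 11341.6/450 = 25.2 km.

25.2 km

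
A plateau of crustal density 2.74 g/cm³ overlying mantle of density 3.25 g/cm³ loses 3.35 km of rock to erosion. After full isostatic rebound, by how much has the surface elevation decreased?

0.526 km

Rebound u = e ρ_c/ρ_m = 3.35 km × 2.74/3.25 = 2.824 km.
Net surface drop = e − u = 3.35 km − 2.824 km = e (ρ_m − ρ_c)/ρ_m = 0.526 km.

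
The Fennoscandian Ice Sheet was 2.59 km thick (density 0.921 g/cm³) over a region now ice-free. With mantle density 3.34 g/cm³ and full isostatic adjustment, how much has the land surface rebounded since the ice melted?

0.714 km

Removing the load lets mantle flow back in; uplift u satisfies ρ_ice t = ρ_m u.
u = t ρ_ice/ρ_m = 2.59 km × 0.921/3.34 = 0.714 km.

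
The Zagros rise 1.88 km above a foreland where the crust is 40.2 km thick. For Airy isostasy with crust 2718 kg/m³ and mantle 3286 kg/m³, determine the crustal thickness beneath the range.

51.1 km

Root depth r = h ρ_c / (ρ_m − ρ_c) = 1.88 km × 2718 / 568 = 8.996 km.
Total thickness = T + h + r = 40.2 km + 1.88 km + 8.996 km = 51.1 km.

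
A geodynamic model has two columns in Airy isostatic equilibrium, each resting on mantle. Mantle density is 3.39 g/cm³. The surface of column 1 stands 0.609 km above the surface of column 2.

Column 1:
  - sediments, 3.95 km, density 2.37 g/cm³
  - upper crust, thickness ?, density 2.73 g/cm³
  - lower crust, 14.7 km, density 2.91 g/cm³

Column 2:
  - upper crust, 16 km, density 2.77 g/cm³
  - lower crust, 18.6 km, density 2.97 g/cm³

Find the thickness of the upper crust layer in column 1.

13.2 km

Take the compensation level at the base of the deeper column (depth z_c below the surface of column 1) and equate Σ ρ_i t_i down to z_c; mantle fills any gap and the z_c terms cancel.
Column 1: 3.95×2.37 + x×2.73 + 14.7×2.91 + (z_c − 18.65 − x)×3.39
Column 2: 0.609×0 + 16×2.77 + 18.6×2.97 + (z_c − 0.609 − 34.6)×3.39
The z_c×3.39 term appears on both sides and cancels. Collect the known terms of each column as K = Σ(ρt)_known − 3.39 × (depth of known layers): K_1 = 52.1385 − 3.39×18.65 = −11.085; K_2 = 99.562 − 3.39×(0.609 + 34.6) = −19.79651.
Balance: K_1 − x×(3.39 − 2.73) = K_2, so x = (K_1 − K_2)/(3.39 − 2.73) = 8.71151/0.66 = 13.2 km.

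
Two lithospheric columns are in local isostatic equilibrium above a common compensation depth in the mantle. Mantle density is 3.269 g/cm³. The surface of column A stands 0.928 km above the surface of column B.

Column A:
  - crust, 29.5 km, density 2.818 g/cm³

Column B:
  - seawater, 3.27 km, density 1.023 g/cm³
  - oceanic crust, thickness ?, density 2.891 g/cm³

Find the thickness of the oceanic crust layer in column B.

Take the compensation level at the base of the deeper column (depth z_c below the surface of column A) and equate Σ ρ_i t_i down to z_c; mantle fills any gap and the z_c terms cancel.
Column A: 29.5×2.818 + (z_c − 29.5)×3.269
Column B: 0.928×0 + 3.27×1.023 + x×2.891 + (z_c − 0.928 − 3.27 − x)×3.269
The z_c×3.269 term appears on both sides and cancels. Collect the known terms of each column as K = Σ(ρt)_known − 3.269 × (depth of known layers): K_A = 83.131 − 3.269×29.5 = −13.3045; K_B = 3.34521 − 3.269×(0.928 + 3.27) = −10.378052.
Balance: K_A = K_B − x×(3.269 − 2.891), so x = (K_B − K_A)/(3.269 − 2.891) = 2.92645/0.378 = 7.74 km.

7.74 km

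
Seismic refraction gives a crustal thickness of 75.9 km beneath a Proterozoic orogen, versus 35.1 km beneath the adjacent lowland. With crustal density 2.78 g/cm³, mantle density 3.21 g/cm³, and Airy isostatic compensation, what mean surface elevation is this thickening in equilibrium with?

5.47 km

Excess crust Δ = 75.9 km − 35.1 km = 40.8 km, split between elevation h and root r with h + r = Δ.
Airy balance ρ_c h = (ρ_m − ρ_c) r gives r = h ρ_c/(ρ_m − ρ_c), so h (1 + ρ_c/(ρ_m − ρ_c)) = Δ, i.e. h = Δ (ρ_m − ρ_c)/ρ_m.
h = 40.8 km × 0.43/3.21 = 5.47 km.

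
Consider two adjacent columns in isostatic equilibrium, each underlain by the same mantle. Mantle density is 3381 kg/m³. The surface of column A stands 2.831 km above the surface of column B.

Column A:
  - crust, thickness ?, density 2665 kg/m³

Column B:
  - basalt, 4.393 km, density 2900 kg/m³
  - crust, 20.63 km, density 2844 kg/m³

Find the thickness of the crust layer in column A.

31.8 km

Take the compensation level at the base of the deeper column (depth z_c below the surface of column A) and equate Σ ρ_i t_i down to z_c; mantle fills any gap and the z_c terms cancel.
Column A: x×2665 + (z_c − 0 − x)×3381
Column B: 2.831×0 + 4.393×2900 + 20.63×2844 + (z_c − 2.831 − 25.023)×3381
The z_c×3381 term appears on both sides and cancels. Collect the known terms of each column as K = Σ(ρt)_known − 3381 × (depth of known layers): K_A = 0 − 3381×0 = 0; K_B = 71411.42 − 3381×(2.831 + 25.023) = −22762.954.
Balance: K_A − x×(3381 − 2665) = K_B, so x = (K_A − K_B)/(3381 − 2665) = 22763/716 = 31.8 km.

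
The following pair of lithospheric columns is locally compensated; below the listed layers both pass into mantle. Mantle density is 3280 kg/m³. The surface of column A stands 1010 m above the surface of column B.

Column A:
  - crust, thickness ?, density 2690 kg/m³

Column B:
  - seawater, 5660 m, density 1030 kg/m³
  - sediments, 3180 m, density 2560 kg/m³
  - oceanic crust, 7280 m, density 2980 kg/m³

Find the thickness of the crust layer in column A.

34800 m

Take the compensation level at the base of the deeper column (depth z_c below the surface of column A) and equate Σ ρ_i t_i down to z_c; mantle fills any gap and the z_c terms cancel.
Column A: x×2690 + (z_c − 0 − x)×3280
Column B: 1010×0 + 5660×1030 + 3180×2560 + 7280×2980 + (z_c − 1010 − 16120)×3280
The z_c×3280 term appears on both sides and cancels. Collect the known terms of each column as K = Σ(ρt)_known − 3280 × (depth of known layers): K_A = 0 − 3280×0 = 0; K_B = 35665000 − 3280×(1010 + 16120) = −20521400.
Balance: K_A − x×(3280 − 2690) = K_B, so x = (K_A − K_B)/(3280 − 2690) = 20521400/590 = 34800 m.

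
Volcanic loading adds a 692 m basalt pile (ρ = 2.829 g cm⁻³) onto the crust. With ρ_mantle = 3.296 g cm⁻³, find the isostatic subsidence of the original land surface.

594 m

Subaerial loading: s = t ρ_load / ρ_m.
s = 692 m × 2.829/3.296 = 594 m.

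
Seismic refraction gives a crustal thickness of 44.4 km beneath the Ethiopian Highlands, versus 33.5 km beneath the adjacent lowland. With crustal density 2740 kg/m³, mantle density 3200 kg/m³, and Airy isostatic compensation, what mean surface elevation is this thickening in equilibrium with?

1.57 km

Excess crust Δ = 44.4 km − 33.5 km = 10.9 km, split between elevation h and root r with h + r = Δ.
Airy balance ρ_c h = (ρ_m − ρ_c) r gives r = h ρ_c/(ρ_m − ρ_c), so h (1 + ρ_c/(ρ_m − ρ_c)) = Δ, i.e. h = Δ (ρ_m − ρ_c)/ρ_m.
h = 10.9 km × 460/3200 = 1.57 km.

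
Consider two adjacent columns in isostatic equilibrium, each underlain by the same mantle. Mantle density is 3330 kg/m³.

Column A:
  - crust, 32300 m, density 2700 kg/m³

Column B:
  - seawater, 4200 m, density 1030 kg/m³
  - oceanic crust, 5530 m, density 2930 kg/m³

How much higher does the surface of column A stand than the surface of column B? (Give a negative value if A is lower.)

2550 m

For any compensation level in the mantle, the mantle terms cancel and isostasy reduces to e = (Σt_A − Σt_B) − (Σ(ρt)_A − Σ(ρt)_B) / ρ_m.
Σt_A = 32300 m; Σt_B = 9730 m; Σ(ρt)_A = 87210000; Σ(ρt)_B = 20528900 (in m·kg/m³).
e = (32300 − 9730) − (87210000 − 20528900) / 3330 = 2550 m.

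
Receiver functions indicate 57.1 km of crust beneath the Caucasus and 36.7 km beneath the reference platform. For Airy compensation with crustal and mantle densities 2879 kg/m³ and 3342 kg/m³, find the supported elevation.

2.83 km

Excess crust Δ = 57.1 km − 36.7 km = 20.4 km, split between elevation h and root r with h + r = Δ.
Airy balance ρ_c h = (ρ_m − ρ_c) r gives r = h ρ_c/(ρ_m − ρ_c), so h (1 + ρ_c/(ρ_m − ρ_c)) = Δ, i.e. h = Δ (ρ_m − ρ_c)/ρ_m.
h = 20.4 km × 463/3342 = 2.83 km.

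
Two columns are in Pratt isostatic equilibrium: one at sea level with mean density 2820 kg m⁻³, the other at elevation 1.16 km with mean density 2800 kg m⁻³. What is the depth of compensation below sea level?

ρ_ref D = ρ (D + h) → D (ρ_ref − ρ) = ρ h.
D = ρ h/(ρ_ref − ρ) = 2800 × 1.16 km/(2820 − 2800) = 162 km.

162 km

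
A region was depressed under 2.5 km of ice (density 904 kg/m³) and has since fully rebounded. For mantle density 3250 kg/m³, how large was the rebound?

Removing the load lets mantle flow back in; uplift u satisfies ρ_ice t = ρ_m u.
u = t ρ_ice/ρ_m = 2.5 km × 904/3250 = 0.695 km.

0.695 km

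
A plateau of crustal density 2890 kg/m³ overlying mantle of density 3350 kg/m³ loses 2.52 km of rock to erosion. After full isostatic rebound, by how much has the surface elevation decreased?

Rebound u = e ρ_c/ρ_m = 2.52 km × 2890/3350 = 2.174 km.
Net surface drop = e − u = 2.52 km − 2.174 km = e (ρ_m − ρ_c)/ρ_m = 0.346 km.

0.346 km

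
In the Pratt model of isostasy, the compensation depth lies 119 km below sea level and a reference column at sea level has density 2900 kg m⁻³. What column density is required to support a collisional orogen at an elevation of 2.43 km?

Pratt balance: ρ_ref D = ρ (D + h).
ρ = ρ_ref D/(D + h) = 2900 × 119 km/(119 km + 2.43 km) = 2840 kg m⁻³.

2840 kg m⁻³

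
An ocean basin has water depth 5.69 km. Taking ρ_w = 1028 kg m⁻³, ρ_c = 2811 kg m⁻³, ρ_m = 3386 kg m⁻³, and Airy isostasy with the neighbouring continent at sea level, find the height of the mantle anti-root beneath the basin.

17.6 km

For local isostatic compensation: replacing crust with seawater at the top is compensated by replacing crust with mantle at the base: d (ρ_c − ρ_w) = a (ρ_m − ρ_c).
a = d (ρ_c − ρ_w)/(ρ_m − ρ_c) = 5.69 km × 1783/575 = 17.6 km.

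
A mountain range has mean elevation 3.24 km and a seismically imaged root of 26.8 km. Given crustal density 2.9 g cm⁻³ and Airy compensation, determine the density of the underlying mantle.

Airy balance: ρ_c h = (ρ_m − ρ_c) r → ρ_m = ρ_c (1 + h/r).
ρ_m = 2.9 × (1 + 3.24 km/26.8 km) = 3.25 g cm⁻³.

3.25 g cm⁻³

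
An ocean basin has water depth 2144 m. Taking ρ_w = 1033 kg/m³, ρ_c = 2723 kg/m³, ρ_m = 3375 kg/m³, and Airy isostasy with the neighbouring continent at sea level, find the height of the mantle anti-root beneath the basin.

Equating mass per unit area of the two columns: replacing crust with seawater at the top is compensated by replacing crust with mantle at the base: d (ρ_c − ρ_w) = a (ρ_m − ρ_c).
a = d (ρ_c − ρ_w)/(ρ_m − ρ_c) = 2144 m × 1690/652 = 5560 m.

5560 m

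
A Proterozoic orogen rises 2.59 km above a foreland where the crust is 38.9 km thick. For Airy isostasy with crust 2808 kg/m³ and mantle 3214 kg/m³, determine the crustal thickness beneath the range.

Root depth r = h ρ_c / (ρ_m − ρ_c) = 2.59 km × 2808 / 406 = 17.91 km.
Total thickness = T + h + r = 38.9 km + 2.59 km + 17.91 km = 59.4 km.

59.4 km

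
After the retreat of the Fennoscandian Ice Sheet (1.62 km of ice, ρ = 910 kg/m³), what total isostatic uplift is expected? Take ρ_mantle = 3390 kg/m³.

Removing the load lets mantle flow back in; uplift u satisfies ρ_ice t = ρ_m u.
u = t ρ_ice/ρ_m = 1.62 km × 910/3390 = 0.435 km.

0.435 km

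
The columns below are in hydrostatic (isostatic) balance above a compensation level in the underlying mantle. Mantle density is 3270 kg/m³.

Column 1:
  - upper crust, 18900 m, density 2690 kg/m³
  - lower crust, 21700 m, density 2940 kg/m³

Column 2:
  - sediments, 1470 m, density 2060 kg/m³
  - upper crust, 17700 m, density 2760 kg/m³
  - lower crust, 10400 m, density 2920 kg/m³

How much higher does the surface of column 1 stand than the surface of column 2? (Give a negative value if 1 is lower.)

1120 m

For any compensation level in the mantle, the mantle terms cancel and isostasy reduces to e = (Σt_1 − Σt_2) − (Σ(ρt)_1 − Σ(ρt)_2) / ρ_m.
Σt_1 = 40600 m; Σt_2 = 29570 m; Σ(ρt)_1 = 114639000; Σ(ρt)_2 = 82248200 (in m·kg/m³).
e = (40600 − 29570) − (114639000 − 82248200) / 3270 = 1120 m.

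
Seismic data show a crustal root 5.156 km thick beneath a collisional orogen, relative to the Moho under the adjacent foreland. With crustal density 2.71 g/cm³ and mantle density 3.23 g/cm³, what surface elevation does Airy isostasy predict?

0.989 km

By Archimedes' principle applied to the lithosphere: ρ_c h = (ρ_m − ρ_c) r.
h = r (ρ_m − ρ_c) / ρ_c = 5.156 km × (3.23 − 2.71) / 2.71 = 0.989 km.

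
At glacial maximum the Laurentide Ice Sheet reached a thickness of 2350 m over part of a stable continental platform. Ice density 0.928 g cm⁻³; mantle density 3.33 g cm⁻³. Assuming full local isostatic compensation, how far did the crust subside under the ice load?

655 m

Balancing pressure at the compensation depth: the ice load ρ_ice t is balanced by mantle displaced below, ρ_m s.
s = t ρ_ice / ρ_m = 2350 m × 0.928/3.33 = 655 m.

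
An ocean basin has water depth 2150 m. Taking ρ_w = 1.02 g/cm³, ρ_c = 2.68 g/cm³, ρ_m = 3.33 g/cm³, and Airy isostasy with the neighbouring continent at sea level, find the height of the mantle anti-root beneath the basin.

5490 m

Equating mass per unit area of the two columns: replacing crust with seawater at the top is compensated by replacing crust with mantle at the base: d (ρ_c − ρ_w) = a (ρ_m − ρ_c).
a = d (ρ_c − ρ_w)/(ρ_m − ρ_c) = 2150 m × 1.66/0.65 = 5490 m.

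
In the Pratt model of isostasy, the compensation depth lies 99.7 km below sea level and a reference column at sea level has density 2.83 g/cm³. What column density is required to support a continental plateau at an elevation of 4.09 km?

Pratt balance: ρ_ref D = ρ (D + h).
ρ = ρ_ref D/(D + h) = 2.83 × 99.7 km/(99.7 km + 4.09 km) = 2.72 g/cm³.

2.72 g/cm³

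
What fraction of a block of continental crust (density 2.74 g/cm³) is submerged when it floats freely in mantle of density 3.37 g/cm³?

0.813

Submerged fraction = ρ_obj/ρ_fluid = 2.74/3.37 = 0.813.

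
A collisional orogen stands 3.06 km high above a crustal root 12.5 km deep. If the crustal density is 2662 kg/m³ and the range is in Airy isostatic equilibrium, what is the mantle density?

3310 kg/m³

Airy balance: ρ_c h = (ρ_m − ρ_c) r → ρ_m = ρ_c (1 + h/r).
ρ_m = 2662 × (1 + 3.06 km/12.5 km) = 3310 kg/m³.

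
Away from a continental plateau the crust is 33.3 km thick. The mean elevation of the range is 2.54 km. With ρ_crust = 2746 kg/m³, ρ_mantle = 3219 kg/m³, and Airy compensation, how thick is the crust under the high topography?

Root depth r = h ρ_c / (ρ_m − ρ_c) = 2.54 km × 2746 / 473 = 14.75 km.
Total thickness = T + h + r = 33.3 km + 2.54 km + 14.75 km = 50.6 km.

50.6 km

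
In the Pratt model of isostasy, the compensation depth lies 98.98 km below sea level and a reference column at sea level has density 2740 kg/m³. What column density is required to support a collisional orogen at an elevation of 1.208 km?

Pratt balance: ρ_ref D = ρ (D + h).
ρ = ρ_ref D/(D + h) = 2740 × 98.98 km/(98.98 km + 1.208 km) = 2710 kg/m³.

2710 kg/m³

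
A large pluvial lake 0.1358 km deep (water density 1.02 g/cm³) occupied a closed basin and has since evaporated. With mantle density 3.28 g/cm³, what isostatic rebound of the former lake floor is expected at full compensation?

u = d ρ_w/ρ_m = 0.1358 km × 1.02/3.28 = 0.0422 km.

0.0422 km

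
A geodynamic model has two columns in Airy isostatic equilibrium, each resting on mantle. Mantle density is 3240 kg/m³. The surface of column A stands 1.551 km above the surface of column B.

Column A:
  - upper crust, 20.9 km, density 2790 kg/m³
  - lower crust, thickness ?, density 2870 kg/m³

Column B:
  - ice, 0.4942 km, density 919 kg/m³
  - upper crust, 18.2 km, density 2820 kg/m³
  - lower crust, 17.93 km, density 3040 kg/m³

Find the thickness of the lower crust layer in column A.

21.6 km

Take the compensation level at the base of the deeper column (depth z_c below the surface of column A) and equate Σ ρ_i t_i down to z_c; mantle fills any gap and the z_c terms cancel.
Column A: 20.9×2790 + x×2870 + (z_c − 20.9 − x)×3240
Column B: 1.551×0 + 0.4942×919 + 18.2×2820 + 17.93×3040 + (z_c − 1.551 − 36.6242)×3240
The z_c×3240 term appears on both sides and cancels. Collect the known terms of each column as K = Σ(ρt)_known − 3240 × (depth of known layers): K_A = 58311 − 3240×20.9 = −9405; K_B = 106285.37 − 3240×(1.551 + 36.6242) = −17402.2782.
Balance: K_A − x×(3240 − 2870) = K_B, so x = (K_A − K_B)/(3240 − 2870) = 7997.28/370 = 21.6 km.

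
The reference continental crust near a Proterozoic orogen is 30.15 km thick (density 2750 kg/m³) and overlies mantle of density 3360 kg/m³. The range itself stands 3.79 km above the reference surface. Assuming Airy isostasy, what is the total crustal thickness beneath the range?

Root depth r = h ρ_c / (ρ_m − ρ_c) = 3.79 km × 2750 / 610 = 17.09 km.
Total thickness = T + h + r = 30.15 km + 3.79 km + 17.09 km = 51 km.

51 km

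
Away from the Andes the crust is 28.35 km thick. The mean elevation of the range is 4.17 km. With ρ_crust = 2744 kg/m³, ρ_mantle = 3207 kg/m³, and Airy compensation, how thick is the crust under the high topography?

57.2 km

Root depth r = h ρ_c / (ρ_m − ρ_c) = 4.17 km × 2744 / 463 = 24.71 km.
Total thickness = T + h + r = 28.35 km + 4.17 km + 24.71 km = 57.2 km.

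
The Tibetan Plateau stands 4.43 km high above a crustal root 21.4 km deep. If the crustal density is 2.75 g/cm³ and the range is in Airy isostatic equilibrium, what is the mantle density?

3.32 g/cm³

Airy balance: ρ_c h = (ρ_m − ρ_c) r → ρ_m = ρ_c (1 + h/r).
ρ_m = 2.75 × (1 + 4.43 km/21.4 km) = 3.32 g/cm³.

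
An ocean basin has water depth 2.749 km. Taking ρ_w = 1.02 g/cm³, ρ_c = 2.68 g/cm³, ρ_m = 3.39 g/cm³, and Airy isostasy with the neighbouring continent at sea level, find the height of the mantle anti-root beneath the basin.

6.43 km

Balancing pressure at the compensation depth: replacing crust with seawater at the top is compensated by replacing crust with mantle at the base: d (ρ_c − ρ_w) = a (ρ_m − ρ_c).
a = d (ρ_c − ρ_w)/(ρ_m − ρ_c) = 2.749 km × 1.66/0.71 = 6.43 km.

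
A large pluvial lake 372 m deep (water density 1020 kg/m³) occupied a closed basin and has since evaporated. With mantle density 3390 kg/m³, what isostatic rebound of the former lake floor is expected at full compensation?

u = d ρ_w/ρ_m = 372 m × 1020/3390 = 112 m.

112 m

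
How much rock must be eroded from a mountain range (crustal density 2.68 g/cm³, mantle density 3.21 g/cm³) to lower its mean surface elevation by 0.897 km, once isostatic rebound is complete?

Net drop Δ = e − u = e − e ρ_c/ρ_m = e (ρ_m − ρ_c)/ρ_m.
e = Δ ρ_m/(ρ_m − ρ_c) = 0.897 km × 3.21/0.53 = 5.43 km.

5.43 km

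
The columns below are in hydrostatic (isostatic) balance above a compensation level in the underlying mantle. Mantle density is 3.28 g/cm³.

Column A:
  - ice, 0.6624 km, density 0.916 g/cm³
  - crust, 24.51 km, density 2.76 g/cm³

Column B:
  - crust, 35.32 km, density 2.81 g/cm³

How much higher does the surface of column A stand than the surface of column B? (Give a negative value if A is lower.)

−0.698 km

For any compensation level in the mantle, the mantle terms cancel and isostasy reduces to e = (Σt_A − Σt_B) − (Σ(ρt)_A − Σ(ρt)_B) / ρ_m.
Σt_A = 25.1724 km; Σt_B = 35.32 km; Σ(ρt)_A = 68.2543584; Σ(ρt)_B = 99.2492 (in km·g/cm³).
e = (25.1724 − 35.32) − (68.2543584 − 99.2492) / 3.28 = −0.698 km.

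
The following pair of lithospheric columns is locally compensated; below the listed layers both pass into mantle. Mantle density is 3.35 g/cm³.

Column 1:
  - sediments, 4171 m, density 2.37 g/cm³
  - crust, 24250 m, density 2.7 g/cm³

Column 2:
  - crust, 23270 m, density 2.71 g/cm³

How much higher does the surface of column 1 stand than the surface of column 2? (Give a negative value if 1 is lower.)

1480 m

For any compensation level in the mantle, the mantle terms cancel and isostasy reduces to e = (Σt_1 − Σt_2) − (Σ(ρt)_1 − Σ(ρt)_2) / ρ_m.
Σt_1 = 28421 m; Σt_2 = 23270 m; Σ(ρt)_1 = 75360.27; Σ(ρt)_2 = 63061.7 (in m·g/cm³).
e = (28421 − 23270) − (75360.27 − 63061.7) / 3.35 = 1480 m.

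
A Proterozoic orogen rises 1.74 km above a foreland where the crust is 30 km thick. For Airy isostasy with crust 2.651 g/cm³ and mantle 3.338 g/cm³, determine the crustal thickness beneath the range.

38.5 km

Root depth r = h ρ_c / (ρ_m − ρ_c) = 1.74 km × 2.651 / 0.687 = 6.714 km.
Total thickness = T + h + r = 30 km + 1.74 km + 6.714 km = 38.5 km.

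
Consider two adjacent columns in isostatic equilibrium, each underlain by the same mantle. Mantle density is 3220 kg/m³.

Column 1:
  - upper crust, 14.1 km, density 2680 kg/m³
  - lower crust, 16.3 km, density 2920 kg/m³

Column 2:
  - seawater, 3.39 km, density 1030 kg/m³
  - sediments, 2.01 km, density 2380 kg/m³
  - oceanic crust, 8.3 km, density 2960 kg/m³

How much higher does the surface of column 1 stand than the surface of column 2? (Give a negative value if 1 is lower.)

0.383 km

For any compensation level in the mantle, the mantle terms cancel and isostasy reduces to e = (Σt_1 − Σt_2) − (Σ(ρt)_1 − Σ(ρt)_2) / ρ_m.
Σt_1 = 30.4 km; Σt_2 = 13.7 km; Σ(ρt)_1 = 85384; Σ(ρt)_2 = 32843.5 (in km·kg/m³).
e = (30.4 − 13.7) − (85384 − 32843.5) / 3220 = 0.383 km.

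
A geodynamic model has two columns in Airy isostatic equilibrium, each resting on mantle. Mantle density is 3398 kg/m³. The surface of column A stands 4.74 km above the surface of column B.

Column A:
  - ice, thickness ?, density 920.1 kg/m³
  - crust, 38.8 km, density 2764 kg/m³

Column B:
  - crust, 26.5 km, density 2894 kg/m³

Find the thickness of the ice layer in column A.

Take the compensation level at the base of the deeper column (depth z_c below the surface of column A) and equate Σ ρ_i t_i down to z_c; mantle fills any gap and the z_c terms cancel.
Column A: x×920.1 + 38.8×2764 + (z_c − 38.8 − x)×3398
Column B: 4.74×0 + 26.5×2894 + (z_c − 4.74 − 26.5)×3398
The z_c×3398 term appears on both sides and cancels. Collect the known terms of each column as K = Σ(ρt)_known − 3398 × (depth of known layers): K_A = 107243.2 − 3398×38.8 = −24599.2; K_B = 76691 − 3398×(4.74 + 26.5) = −29462.52.
Balance: K_A − x×(3398 − 920.1) = K_B, so x = (K_A − K_B)/(3398 − 920.1) = 4863.32/2477.9 = 1.96 km.

1.96 km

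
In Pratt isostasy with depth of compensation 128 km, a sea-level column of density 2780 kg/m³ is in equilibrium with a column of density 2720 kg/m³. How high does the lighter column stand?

2.82 km

ρ_ref D = ρ (D + h) → h = D (ρ_ref − ρ)/ρ.
h = 128 km × (2780 − 2720)/2720 = 2.82 km.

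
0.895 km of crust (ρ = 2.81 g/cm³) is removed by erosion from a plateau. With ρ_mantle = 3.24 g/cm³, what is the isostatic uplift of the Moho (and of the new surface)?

Unloading: uplift u = e ρ_c/ρ_m = 0.895 km × 2.81/3.24 = 0.776 km.

0.776 km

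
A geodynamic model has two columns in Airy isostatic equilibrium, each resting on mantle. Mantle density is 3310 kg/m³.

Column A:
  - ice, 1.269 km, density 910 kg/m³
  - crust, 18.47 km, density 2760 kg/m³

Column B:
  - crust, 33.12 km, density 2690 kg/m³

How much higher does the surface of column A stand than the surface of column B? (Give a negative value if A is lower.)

For any compensation level in the mantle, the mantle terms cancel and isostasy reduces to e = (Σt_A − Σt_B) − (Σ(ρt)_A − Σ(ρt)_B) / ρ_m.
Σt_A = 19.739 km; Σt_B = 33.12 km; Σ(ρt)_A = 52131.99; Σ(ρt)_B = 89092.8 (in km·kg/m³).
e = (19.739 − 33.12) − (52131.99 − 89092.8) / 3310 = −2.21 km.

−2.21 km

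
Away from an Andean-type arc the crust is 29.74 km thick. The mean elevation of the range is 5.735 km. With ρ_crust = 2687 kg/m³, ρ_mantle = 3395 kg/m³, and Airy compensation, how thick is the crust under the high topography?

57.2 km

Root depth r = h ρ_c / (ρ_m − ρ_c) = 5.735 km × 2687 / 708 = 21.77 km.
Total thickness = T + h + r = 29.74 km + 5.735 km + 21.77 km = 57.2 km.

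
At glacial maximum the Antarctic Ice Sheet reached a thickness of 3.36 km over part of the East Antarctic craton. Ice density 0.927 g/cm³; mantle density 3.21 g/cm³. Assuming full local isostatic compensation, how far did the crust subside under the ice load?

0.97 km

Isostatic balance requires: the ice load ρ_ice t is balanced by mantle displaced below, ρ_m s.
s = t ρ_ice / ρ_m = 3.36 km × 0.927/3.21 = 0.97 km.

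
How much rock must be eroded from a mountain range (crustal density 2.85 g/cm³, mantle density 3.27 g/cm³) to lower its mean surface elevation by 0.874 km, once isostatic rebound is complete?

Net drop Δ = e − u = e − e ρ_c/ρ_m = e (ρ_m − ρ_c)/ρ_m.
e = Δ ρ_m/(ρ_m − ρ_c) = 0.874 km × 3.27/0.42 = 6.8 km.

6.8 km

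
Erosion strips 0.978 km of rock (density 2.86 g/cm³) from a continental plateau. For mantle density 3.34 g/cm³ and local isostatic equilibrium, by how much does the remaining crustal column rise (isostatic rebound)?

Unloading: uplift u = e ρ_c/ρ_m = 0.978 km × 2.86/3.34 = 0.837 km.

0.837 km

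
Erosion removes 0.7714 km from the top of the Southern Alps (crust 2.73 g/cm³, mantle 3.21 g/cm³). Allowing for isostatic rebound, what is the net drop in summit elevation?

0.115 km

Rebound u = e ρ_c/ρ_m = 0.7714 km × 2.73/3.21 = 0.6561 km.
Net surface drop = e − u = 0.7714 km − 0.6561 km = e (ρ_m − ρ_c)/ρ_m = 0.115 km.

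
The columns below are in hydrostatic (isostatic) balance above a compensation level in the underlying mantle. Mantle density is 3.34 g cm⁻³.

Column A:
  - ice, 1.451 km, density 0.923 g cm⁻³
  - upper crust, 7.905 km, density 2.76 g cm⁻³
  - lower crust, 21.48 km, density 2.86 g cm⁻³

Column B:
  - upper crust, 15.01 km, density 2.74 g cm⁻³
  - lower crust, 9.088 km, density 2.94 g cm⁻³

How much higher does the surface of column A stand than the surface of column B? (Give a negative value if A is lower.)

For any compensation level in the mantle, the mantle terms cancel and isostasy reduces to e = (Σt_A − Σt_B) − (Σ(ρt)_A − Σ(ρt)_B) / ρ_m.
Σt_A = 30.836 km; Σt_B = 24.098 km; Σ(ρt)_A = 84.589873; Σ(ρt)_B = 67.84612 (in km·g cm⁻³).
e = (30.836 − 24.098) − (84.589873 − 67.84612) / 3.34 = 1.72 km.

1.72 km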